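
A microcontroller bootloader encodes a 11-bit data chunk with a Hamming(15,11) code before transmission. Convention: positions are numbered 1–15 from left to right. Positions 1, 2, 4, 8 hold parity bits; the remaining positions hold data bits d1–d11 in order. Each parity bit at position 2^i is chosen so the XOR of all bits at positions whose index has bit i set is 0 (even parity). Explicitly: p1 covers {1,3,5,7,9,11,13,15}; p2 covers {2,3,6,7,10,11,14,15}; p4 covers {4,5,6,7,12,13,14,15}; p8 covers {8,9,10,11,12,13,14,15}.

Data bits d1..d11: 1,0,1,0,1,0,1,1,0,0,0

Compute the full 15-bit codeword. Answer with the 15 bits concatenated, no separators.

Place data at non-parity positions: p1 p2 1 p4 0 1 0 p8 1 0 1 1 0 0 0
p1 (pos 1,3,5,7,9,11,13,15): XOR of data positions = 1⊕0⊕0⊕1⊕1⊕0⊕0 = 1
p2 (pos 2,3,6,7,10,11,14,15): XOR of data positions = 1⊕1⊕0⊕0⊕1⊕0⊕0 = 1
p4 (pos 4,5,6,7,12,13,14,15): XOR of data positions = 0⊕1⊕0⊕1⊕0⊕0⊕0 = 0
p8 (pos 8,9,10,11,12,13,14,15): XOR of data positions = 1⊕0⊕1⊕1⊕0⊕0⊕0 = 1
Codeword: 111001011011000

111001011011000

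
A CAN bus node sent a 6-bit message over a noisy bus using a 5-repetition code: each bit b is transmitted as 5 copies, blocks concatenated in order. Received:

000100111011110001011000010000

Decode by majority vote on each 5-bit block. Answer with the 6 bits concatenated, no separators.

Block 1 (00010): 1 one → 0
Block 2 (01110): 3 ones → 1
Block 3 (11110): 4 ones → 1
Block 4 (00101): 2 ones → 0
Block 5 (10000): 1 one → 0
Block 6 (10000): 1 one → 0

011000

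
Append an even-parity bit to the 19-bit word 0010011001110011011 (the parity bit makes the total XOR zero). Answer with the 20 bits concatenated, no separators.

00100110011100110110

XOR of the 19 data bits: 0⊕0⊕1⊕0⊕0⊕1⊕1⊕0⊕0⊕1⊕1⊕1⊕0⊕0⊕1⊕1⊕0⊕1⊕1 = 0
Parity bit = 0 (so all 20 bits XOR to 0).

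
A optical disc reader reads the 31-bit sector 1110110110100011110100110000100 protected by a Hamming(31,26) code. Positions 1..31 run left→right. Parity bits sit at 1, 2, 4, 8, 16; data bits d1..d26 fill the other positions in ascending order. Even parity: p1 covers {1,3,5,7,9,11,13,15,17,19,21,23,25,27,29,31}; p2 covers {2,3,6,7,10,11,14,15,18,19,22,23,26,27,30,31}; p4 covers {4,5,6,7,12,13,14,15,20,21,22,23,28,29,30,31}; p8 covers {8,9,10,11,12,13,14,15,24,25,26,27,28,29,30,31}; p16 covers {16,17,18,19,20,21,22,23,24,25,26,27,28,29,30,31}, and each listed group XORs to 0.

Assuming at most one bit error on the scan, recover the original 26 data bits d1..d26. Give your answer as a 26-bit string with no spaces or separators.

11101010001111100110000100

s1 (pos 1,3,5,7,9,11,13,15,17,19,21,23,25,27,29,31): 1⊕1⊕1⊕0⊕1⊕1⊕0⊕1⊕1⊕0⊕0⊕1⊕0⊕0⊕1⊕0 = 1
s2 (pos 2,3,6,7,10,11,14,15,18,19,22,23,26,27,30,31): 1⊕1⊕1⊕0⊕0⊕1⊕0⊕1⊕1⊕0⊕0⊕1⊕0⊕0⊕0⊕0 = 1
s4 (pos 4,5,6,7,12,13,14,15,20,21,22,23,28,29,30,31): 0⊕1⊕1⊕0⊕0⊕0⊕0⊕1⊕1⊕0⊕0⊕1⊕0⊕1⊕0⊕0 = 0
s8 (pos 8,9,10,11,12,13,14,15,24,25,26,27,28,29,30,31): 1⊕1⊕0⊕1⊕0⊕0⊕0⊕1⊕1⊕0⊕0⊕0⊕0⊕1⊕0⊕0 = 0
s16 (pos 16,17,18,19,20,21,22,23,24,25,26,27,28,29,30,31): 1⊕1⊕1⊕0⊕1⊕0⊕0⊕1⊕1⊕0⊕0⊕0⊕0⊕1⊕0⊕0 = 1
Syndrome s16…s1 = 10011 → error at position 19.
Flip position 19: 1110110110100011110100110000100 → 1110110110100011111100110000100
Read data bits from positions 3,5,6,7,9,10,11,12,13,14,15,17,18,19,20,21,22,23,24,25,26,27,28,29,30,31: 11101010001111100110000100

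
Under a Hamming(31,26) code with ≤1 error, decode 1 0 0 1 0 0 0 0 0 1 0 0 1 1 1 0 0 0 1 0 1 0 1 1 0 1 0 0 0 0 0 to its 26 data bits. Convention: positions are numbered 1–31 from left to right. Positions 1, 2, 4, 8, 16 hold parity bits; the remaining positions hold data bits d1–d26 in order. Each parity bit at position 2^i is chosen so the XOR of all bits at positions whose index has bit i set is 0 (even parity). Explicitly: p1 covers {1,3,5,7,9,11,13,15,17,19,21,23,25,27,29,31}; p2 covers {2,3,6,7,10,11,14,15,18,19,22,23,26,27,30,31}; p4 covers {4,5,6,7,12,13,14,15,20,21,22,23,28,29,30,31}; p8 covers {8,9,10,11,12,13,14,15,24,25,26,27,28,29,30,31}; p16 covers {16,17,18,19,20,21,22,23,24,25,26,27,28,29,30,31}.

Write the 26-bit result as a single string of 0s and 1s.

s1 (pos 1,3,5,7,9,11,13,15,17,19,21,23,25,27,29,31): 1⊕0⊕0⊕0⊕0⊕0⊕1⊕1⊕0⊕1⊕1⊕1⊕0⊕0⊕0⊕0 = 0
s2 (pos 2,3,6,7,10,11,14,15,18,19,22,23,26,27,30,31): 0⊕0⊕0⊕0⊕1⊕0⊕1⊕1⊕0⊕1⊕0⊕1⊕1⊕0⊕0⊕0 = 0
s4 (pos 4,5,6,7,12,13,14,15,20,21,22,23,28,29,30,31): 1⊕0⊕0⊕0⊕0⊕1⊕1⊕1⊕0⊕1⊕0⊕1⊕0⊕0⊕0⊕0 = 0
s8 (pos 8,9,10,11,12,13,14,15,24,25,26,27,28,29,30,31): 0⊕0⊕1⊕0⊕0⊕1⊕1⊕1⊕1⊕0⊕1⊕0⊕0⊕0⊕0⊕0 = 0
s16 (pos 16,17,18,19,20,21,22,23,24,25,26,27,28,29,30,31): 0⊕0⊕0⊕1⊕0⊕1⊕0⊕1⊕1⊕0⊕1⊕0⊕0⊕0⊕0⊕0 = 1
Syndrome s16…s1 = 10000 → error at position 16.
Flip position 16: 1001000001001110001010110100000 → 1001000001001111001010110100000
Read data bits from positions 3,5,6,7,9,10,11,12,13,14,15,17,18,19,20,21,22,23,24,25,26,27,28,29,30,31: 00000100111001010110100000

00000100111001010110100000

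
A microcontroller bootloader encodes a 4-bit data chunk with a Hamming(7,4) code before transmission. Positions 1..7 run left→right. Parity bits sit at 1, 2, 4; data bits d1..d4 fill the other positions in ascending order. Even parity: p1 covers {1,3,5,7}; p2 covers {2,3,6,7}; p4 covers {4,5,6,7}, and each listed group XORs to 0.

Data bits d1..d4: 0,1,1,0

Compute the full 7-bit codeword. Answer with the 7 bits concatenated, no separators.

Place data at non-parity positions: p1 p2 0 p4 1 1 0
p1 (pos 1,3,5,7): XOR of data positions = 0⊕1⊕0 = 1
p2 (pos 2,3,6,7): XOR of data positions = 0⊕1⊕0 = 1
p4 (pos 4,5,6,7): XOR of data positions = 1⊕1⊕0 = 0
Codeword: 1100110

1100110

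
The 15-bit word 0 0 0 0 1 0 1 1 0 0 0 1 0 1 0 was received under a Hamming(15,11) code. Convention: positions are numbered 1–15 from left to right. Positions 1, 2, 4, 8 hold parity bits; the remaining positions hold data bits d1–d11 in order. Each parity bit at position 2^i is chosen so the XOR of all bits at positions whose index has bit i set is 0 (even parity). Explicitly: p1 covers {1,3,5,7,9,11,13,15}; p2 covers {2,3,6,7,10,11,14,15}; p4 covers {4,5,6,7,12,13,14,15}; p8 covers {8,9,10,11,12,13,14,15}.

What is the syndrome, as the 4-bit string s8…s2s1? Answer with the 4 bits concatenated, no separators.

1000

s1 (pos 1,3,5,7,9,11,13,15): 0⊕0⊕1⊕1⊕0⊕0⊕0⊕0 = 0
s2 (pos 2,3,6,7,10,11,14,15): 0⊕0⊕0⊕1⊕0⊕0⊕1⊕0 = 0
s4 (pos 4,5,6,7,12,13,14,15): 0⊕1⊕0⊕1⊕1⊕0⊕1⊕0 = 0
s8 (pos 8,9,10,11,12,13,14,15): 1⊕0⊕0⊕0⊕1⊕0⊕1⊕0 = 1
Syndrome s8…s1 = 1000 → error at position 8.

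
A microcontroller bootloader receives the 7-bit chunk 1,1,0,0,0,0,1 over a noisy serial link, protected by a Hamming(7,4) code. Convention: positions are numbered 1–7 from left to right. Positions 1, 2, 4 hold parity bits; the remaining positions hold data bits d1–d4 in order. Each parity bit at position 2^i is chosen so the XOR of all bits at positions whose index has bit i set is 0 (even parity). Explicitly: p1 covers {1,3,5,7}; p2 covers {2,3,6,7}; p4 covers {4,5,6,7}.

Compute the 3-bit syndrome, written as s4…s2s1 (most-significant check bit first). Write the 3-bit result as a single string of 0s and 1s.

100

s1 (pos 1,3,5,7): 1⊕0⊕0⊕1 = 0
s2 (pos 2,3,6,7): 1⊕0⊕0⊕1 = 0
s4 (pos 4,5,6,7): 0⊕0⊕0⊕1 = 1
Syndrome s4…s1 = 100 → error at position 4.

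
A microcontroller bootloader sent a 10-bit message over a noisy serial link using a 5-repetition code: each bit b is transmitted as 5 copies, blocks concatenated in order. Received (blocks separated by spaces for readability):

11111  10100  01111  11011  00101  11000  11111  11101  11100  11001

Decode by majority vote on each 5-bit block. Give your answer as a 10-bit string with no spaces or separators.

Block 1 (11111): 5 ones → 1
Block 2 (10100): 2 ones → 0
Block 3 (01111): 4 ones → 1
Block 4 (11011): 4 ones → 1
Block 5 (00101): 2 ones → 0
Block 6 (11000): 2 ones → 0
Block 7 (11111): 5 ones → 1
Block 8 (11101): 4 ones → 1
Block 9 (11100): 3 ones → 1
Block 10 (11001): 3 ones → 1

1011001111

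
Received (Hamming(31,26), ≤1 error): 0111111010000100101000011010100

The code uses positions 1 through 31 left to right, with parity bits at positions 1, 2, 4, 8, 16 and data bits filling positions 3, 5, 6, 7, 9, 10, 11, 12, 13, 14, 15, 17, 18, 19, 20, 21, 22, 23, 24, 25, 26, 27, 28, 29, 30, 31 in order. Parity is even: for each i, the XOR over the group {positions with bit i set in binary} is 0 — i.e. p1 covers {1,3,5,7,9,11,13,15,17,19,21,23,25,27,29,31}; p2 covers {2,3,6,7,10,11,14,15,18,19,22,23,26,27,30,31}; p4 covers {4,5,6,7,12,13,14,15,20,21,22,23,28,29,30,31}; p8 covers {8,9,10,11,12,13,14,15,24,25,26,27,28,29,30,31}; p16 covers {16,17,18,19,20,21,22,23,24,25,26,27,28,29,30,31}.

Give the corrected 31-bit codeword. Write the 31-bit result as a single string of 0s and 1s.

s1 (pos 1,3,5,7,9,11,13,15,17,19,21,23,25,27,29,31): 0⊕1⊕1⊕1⊕1⊕0⊕0⊕0⊕1⊕1⊕0⊕0⊕1⊕1⊕1⊕0 = 1
s2 (pos 2,3,6,7,10,11,14,15,18,19,22,23,26,27,30,31): 1⊕1⊕1⊕1⊕0⊕0⊕1⊕0⊕0⊕1⊕0⊕0⊕0⊕1⊕0⊕0 = 1
s4 (pos 4,5,6,7,12,13,14,15,20,21,22,23,28,29,30,31): 1⊕1⊕1⊕1⊕0⊕0⊕1⊕0⊕0⊕0⊕0⊕0⊕0⊕1⊕0⊕0 = 0
s8 (pos 8,9,10,11,12,13,14,15,24,25,26,27,28,29,30,31): 0⊕1⊕0⊕0⊕0⊕0⊕1⊕0⊕1⊕1⊕0⊕1⊕0⊕1⊕0⊕0 = 0
s16 (pos 16,17,18,19,20,21,22,23,24,25,26,27,28,29,30,31): 0⊕1⊕0⊕1⊕0⊕0⊕0⊕0⊕1⊕1⊕0⊕1⊕0⊕1⊕0⊕0 = 0
Syndrome s16…s1 = 00011 → error at position 3.
Flip position 3: 0111111010000100101000011010100 → 0101111010000100101000011010100

0101111010000100101000011010100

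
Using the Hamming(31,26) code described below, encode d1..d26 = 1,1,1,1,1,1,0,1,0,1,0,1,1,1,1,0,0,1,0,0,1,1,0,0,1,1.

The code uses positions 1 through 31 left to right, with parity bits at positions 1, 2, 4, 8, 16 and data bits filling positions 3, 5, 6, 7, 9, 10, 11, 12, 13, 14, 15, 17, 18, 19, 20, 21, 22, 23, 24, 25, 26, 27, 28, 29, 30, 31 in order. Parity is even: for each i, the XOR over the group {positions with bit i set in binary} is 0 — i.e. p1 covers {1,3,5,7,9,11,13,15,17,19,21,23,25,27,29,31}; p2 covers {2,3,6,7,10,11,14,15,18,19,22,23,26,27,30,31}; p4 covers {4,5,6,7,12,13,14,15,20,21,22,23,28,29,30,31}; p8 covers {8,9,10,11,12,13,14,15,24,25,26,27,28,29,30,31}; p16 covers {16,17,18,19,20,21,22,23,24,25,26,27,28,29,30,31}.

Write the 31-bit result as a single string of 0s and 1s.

Place data at non-parity positions: p1 p2 1 p4 1 1 1 p8 1 1 0 1 0 1 0 p16 1 1 1 1 0 0 1 0 0 1 1 0 0 1 1
p1 (pos 1,3,5,7,9,11,13,15,17,19,21,23,25,27,29,31): XOR of data positions = 1⊕1⊕1⊕1⊕0⊕0⊕0⊕1⊕1⊕0⊕1⊕0⊕1⊕0⊕1 = 1
p2 (pos 2,3,6,7,10,11,14,15,18,19,22,23,26,27,30,31): XOR of data positions = 1⊕1⊕1⊕1⊕0⊕1⊕0⊕1⊕1⊕0⊕1⊕1⊕1⊕1⊕1 = 0
p4 (pos 4,5,6,7,12,13,14,15,20,21,22,23,28,29,30,31): XOR of data positions = 1⊕1⊕1⊕1⊕0⊕1⊕0⊕1⊕0⊕0⊕1⊕0⊕0⊕1⊕1 = 1
p8 (pos 8,9,10,11,12,13,14,15,24,25,26,27,28,29,30,31): XOR of data positions = 1⊕1⊕0⊕1⊕0⊕1⊕0⊕0⊕0⊕1⊕1⊕0⊕0⊕1⊕1 = 0
p16 (pos 16,17,18,19,20,21,22,23,24,25,26,27,28,29,30,31): XOR of data positions = 1⊕1⊕1⊕1⊕0⊕0⊕1⊕0⊕0⊕1⊕1⊕0⊕0⊕1⊕1 = 1
Codeword: 1011111011010101111100100110011

1011111011010101111100100110011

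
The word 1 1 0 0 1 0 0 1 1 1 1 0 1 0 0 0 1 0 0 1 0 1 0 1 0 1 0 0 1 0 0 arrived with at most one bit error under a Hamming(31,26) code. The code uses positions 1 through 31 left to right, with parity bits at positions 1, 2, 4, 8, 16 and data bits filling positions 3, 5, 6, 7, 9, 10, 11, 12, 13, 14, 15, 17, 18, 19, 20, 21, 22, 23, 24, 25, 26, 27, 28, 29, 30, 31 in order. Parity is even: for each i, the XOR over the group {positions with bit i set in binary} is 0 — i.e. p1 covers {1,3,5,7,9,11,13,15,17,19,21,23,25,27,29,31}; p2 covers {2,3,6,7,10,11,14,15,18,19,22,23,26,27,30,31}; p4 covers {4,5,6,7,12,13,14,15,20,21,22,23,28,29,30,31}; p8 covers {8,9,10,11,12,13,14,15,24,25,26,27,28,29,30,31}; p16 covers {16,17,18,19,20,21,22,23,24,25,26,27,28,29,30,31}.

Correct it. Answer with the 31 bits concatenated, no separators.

1100101111101000100101010100100

s1 (pos 1,3,5,7,9,11,13,15,17,19,21,23,25,27,29,31): 1⊕0⊕1⊕0⊕1⊕1⊕1⊕0⊕1⊕0⊕0⊕0⊕0⊕0⊕1⊕0 = 1
s2 (pos 2,3,6,7,10,11,14,15,18,19,22,23,26,27,30,31): 1⊕0⊕0⊕0⊕1⊕1⊕0⊕0⊕0⊕0⊕1⊕0⊕1⊕0⊕0⊕0 = 1
s4 (pos 4,5,6,7,12,13,14,15,20,21,22,23,28,29,30,31): 0⊕1⊕0⊕0⊕0⊕1⊕0⊕0⊕1⊕0⊕1⊕0⊕0⊕1⊕0⊕0 = 1
s8 (pos 8,9,10,11,12,13,14,15,24,25,26,27,28,29,30,31): 1⊕1⊕1⊕1⊕0⊕1⊕0⊕0⊕1⊕0⊕1⊕0⊕0⊕1⊕0⊕0 = 0
s16 (pos 16,17,18,19,20,21,22,23,24,25,26,27,28,29,30,31): 0⊕1⊕0⊕0⊕1⊕0⊕1⊕0⊕1⊕0⊕1⊕0⊕0⊕1⊕0⊕0 = 0
Syndrome s16…s1 = 00111 → error at position 7.
Flip position 7: 1100100111101000100101010100100 → 1100101111101000100101010100100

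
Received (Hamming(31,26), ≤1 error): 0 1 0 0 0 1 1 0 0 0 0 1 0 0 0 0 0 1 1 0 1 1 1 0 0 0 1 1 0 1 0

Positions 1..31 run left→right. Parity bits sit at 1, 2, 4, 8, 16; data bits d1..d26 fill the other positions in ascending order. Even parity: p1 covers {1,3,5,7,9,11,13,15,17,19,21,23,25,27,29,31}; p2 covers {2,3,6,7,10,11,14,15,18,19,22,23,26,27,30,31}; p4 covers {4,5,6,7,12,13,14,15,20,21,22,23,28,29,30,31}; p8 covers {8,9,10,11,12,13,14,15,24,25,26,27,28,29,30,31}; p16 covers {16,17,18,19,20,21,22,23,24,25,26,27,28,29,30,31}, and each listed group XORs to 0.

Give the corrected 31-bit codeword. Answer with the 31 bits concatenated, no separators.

s1 (pos 1,3,5,7,9,11,13,15,17,19,21,23,25,27,29,31): 0⊕0⊕0⊕1⊕0⊕0⊕0⊕0⊕0⊕1⊕1⊕1⊕0⊕1⊕0⊕0 = 1
s2 (pos 2,3,6,7,10,11,14,15,18,19,22,23,26,27,30,31): 1⊕0⊕1⊕1⊕0⊕0⊕0⊕0⊕1⊕1⊕1⊕1⊕0⊕1⊕1⊕0 = 1
s4 (pos 4,5,6,7,12,13,14,15,20,21,22,23,28,29,30,31): 0⊕0⊕1⊕1⊕1⊕0⊕0⊕0⊕0⊕1⊕1⊕1⊕1⊕0⊕1⊕0 = 0
s8 (pos 8,9,10,11,12,13,14,15,24,25,26,27,28,29,30,31): 0⊕0⊕0⊕0⊕1⊕0⊕0⊕0⊕0⊕0⊕0⊕1⊕1⊕0⊕1⊕0 = 0
s16 (pos 16,17,18,19,20,21,22,23,24,25,26,27,28,29,30,31): 0⊕0⊕1⊕1⊕0⊕1⊕1⊕1⊕0⊕0⊕0⊕1⊕1⊕0⊕1⊕0 = 0
Syndrome s16…s1 = 00011 → error at position 3.
Flip position 3: 0100011000010000011011100011010 → 0110011000010000011011100011010

0110011000010000011011100011010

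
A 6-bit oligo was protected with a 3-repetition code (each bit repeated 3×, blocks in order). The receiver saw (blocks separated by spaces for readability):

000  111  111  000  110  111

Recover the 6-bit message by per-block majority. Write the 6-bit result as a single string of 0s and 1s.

Block 1 (000): 0 ones → 0
Block 2 (111): 3 ones → 1
Block 3 (111): 3 ones → 1
Block 4 (000): 0 ones → 0
Block 5 (110): 2 ones → 1
Block 6 (111): 3 ones → 1

011011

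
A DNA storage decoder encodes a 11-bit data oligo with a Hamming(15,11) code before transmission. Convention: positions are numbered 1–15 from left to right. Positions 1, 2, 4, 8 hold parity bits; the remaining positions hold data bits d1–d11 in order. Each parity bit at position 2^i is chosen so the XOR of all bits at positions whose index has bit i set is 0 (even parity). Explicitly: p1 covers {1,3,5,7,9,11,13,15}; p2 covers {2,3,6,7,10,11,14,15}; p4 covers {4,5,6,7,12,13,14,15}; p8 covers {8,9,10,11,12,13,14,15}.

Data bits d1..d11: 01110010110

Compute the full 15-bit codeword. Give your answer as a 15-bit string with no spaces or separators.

Place data at non-parity positions: p1 p2 0 p4 1 1 1 p8 0 0 1 0 1 1 0
p1 (pos 1,3,5,7,9,11,13,15): XOR of data positions = 0⊕1⊕1⊕0⊕1⊕1⊕0 = 0
p2 (pos 2,3,6,7,10,11,14,15): XOR of data positions = 0⊕1⊕1⊕0⊕1⊕1⊕0 = 0
p4 (pos 4,5,6,7,12,13,14,15): XOR of data positions = 1⊕1⊕1⊕0⊕1⊕1⊕0 = 1
p8 (pos 8,9,10,11,12,13,14,15): XOR of data positions = 0⊕0⊕1⊕0⊕1⊕1⊕0 = 1
Codeword: 000111110010110

000111110010110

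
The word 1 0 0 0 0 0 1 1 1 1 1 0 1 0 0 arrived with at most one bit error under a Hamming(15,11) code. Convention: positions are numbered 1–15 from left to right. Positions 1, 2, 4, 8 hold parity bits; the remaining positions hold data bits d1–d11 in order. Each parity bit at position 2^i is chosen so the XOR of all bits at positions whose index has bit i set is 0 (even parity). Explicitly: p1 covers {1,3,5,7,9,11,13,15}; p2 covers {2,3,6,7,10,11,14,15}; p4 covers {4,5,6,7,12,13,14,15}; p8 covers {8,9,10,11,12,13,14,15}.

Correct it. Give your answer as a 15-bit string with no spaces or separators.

100000111100100

s1 (pos 1,3,5,7,9,11,13,15): 1⊕0⊕0⊕1⊕1⊕1⊕1⊕0 = 1
s2 (pos 2,3,6,7,10,11,14,15): 0⊕0⊕0⊕1⊕1⊕1⊕0⊕0 = 1
s4 (pos 4,5,6,7,12,13,14,15): 0⊕0⊕0⊕1⊕0⊕1⊕0⊕0 = 0
s8 (pos 8,9,10,11,12,13,14,15): 1⊕1⊕1⊕1⊕0⊕1⊕0⊕0 = 1
Syndrome s8…s1 = 1011 → error at position 11.
Flip position 11: 100000111110100 → 100000111100100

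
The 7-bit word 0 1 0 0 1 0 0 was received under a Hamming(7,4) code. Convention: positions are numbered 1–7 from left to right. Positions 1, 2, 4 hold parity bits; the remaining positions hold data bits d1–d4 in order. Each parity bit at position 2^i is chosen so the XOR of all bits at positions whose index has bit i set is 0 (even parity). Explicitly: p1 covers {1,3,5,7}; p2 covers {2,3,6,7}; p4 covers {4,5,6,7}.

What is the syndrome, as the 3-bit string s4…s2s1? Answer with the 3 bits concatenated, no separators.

111

s1 (pos 1,3,5,7): 0⊕0⊕1⊕0 = 1
s2 (pos 2,3,6,7): 1⊕0⊕0⊕0 = 1
s4 (pos 4,5,6,7): 0⊕1⊕0⊕0 = 1
Syndrome s4…s1 = 111 → error at position 7.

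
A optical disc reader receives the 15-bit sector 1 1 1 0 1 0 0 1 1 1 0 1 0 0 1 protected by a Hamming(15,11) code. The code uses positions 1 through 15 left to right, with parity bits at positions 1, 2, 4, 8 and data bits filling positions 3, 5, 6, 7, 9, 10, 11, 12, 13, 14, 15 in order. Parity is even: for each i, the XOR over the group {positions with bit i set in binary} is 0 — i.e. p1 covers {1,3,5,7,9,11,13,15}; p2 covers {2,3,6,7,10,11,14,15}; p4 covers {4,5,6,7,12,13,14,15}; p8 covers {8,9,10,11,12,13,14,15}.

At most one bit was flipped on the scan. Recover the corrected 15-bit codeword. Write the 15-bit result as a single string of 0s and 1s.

s1 (pos 1,3,5,7,9,11,13,15): 1⊕1⊕1⊕0⊕1⊕0⊕0⊕1 = 1
s2 (pos 2,3,6,7,10,11,14,15): 1⊕1⊕0⊕0⊕1⊕0⊕0⊕1 = 0
s4 (pos 4,5,6,7,12,13,14,15): 0⊕1⊕0⊕0⊕1⊕0⊕0⊕1 = 1
s8 (pos 8,9,10,11,12,13,14,15): 1⊕1⊕1⊕0⊕1⊕0⊕0⊕1 = 1
Syndrome s8…s1 = 1101 → error at position 13.
Flip position 13: 111010011101001 → 111010011101101

111010011101101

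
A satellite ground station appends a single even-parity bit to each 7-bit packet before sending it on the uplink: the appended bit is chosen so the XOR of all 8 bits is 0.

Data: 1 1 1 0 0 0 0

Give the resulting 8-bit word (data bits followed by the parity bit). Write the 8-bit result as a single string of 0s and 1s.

11100001

XOR of the 7 data bits: 1⊕1⊕1⊕0⊕0⊕0⊕0 = 1
Parity bit = 1 (so all 8 bits XOR to 0).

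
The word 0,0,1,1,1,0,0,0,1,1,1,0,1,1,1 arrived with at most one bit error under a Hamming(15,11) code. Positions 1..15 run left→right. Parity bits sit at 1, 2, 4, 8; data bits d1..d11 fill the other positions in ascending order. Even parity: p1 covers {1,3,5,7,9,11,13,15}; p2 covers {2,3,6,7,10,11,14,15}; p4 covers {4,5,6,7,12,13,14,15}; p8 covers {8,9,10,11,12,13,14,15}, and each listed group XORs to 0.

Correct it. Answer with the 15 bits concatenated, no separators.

s1 (pos 1,3,5,7,9,11,13,15): 0⊕1⊕1⊕0⊕1⊕1⊕1⊕1 = 0
s2 (pos 2,3,6,7,10,11,14,15): 0⊕1⊕0⊕0⊕1⊕1⊕1⊕1 = 1
s4 (pos 4,5,6,7,12,13,14,15): 1⊕1⊕0⊕0⊕0⊕1⊕1⊕1 = 1
s8 (pos 8,9,10,11,12,13,14,15): 0⊕1⊕1⊕1⊕0⊕1⊕1⊕1 = 0
Syndrome s8…s1 = 0110 → error at position 6.
Flip position 6: 001110001110111 → 001111001110111

001111001110111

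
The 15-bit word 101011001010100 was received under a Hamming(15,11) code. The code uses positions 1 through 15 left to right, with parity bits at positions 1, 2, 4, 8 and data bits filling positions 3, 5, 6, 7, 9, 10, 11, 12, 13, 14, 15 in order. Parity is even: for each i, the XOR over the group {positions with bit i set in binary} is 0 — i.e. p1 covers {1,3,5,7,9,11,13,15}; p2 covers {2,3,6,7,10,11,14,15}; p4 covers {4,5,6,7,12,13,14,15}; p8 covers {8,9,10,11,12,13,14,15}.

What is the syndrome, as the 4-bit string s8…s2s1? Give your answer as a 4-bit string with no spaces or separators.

1110

s1 (pos 1,3,5,7,9,11,13,15): 1⊕1⊕1⊕0⊕1⊕1⊕1⊕0 = 0
s2 (pos 2,3,6,7,10,11,14,15): 0⊕1⊕1⊕0⊕0⊕1⊕0⊕0 = 1
s4 (pos 4,5,6,7,12,13,14,15): 0⊕1⊕1⊕0⊕0⊕1⊕0⊕0 = 1
s8 (pos 8,9,10,11,12,13,14,15): 0⊕1⊕0⊕1⊕0⊕1⊕0⊕0 = 1
Syndrome s8…s1 = 1110 → error at position 14.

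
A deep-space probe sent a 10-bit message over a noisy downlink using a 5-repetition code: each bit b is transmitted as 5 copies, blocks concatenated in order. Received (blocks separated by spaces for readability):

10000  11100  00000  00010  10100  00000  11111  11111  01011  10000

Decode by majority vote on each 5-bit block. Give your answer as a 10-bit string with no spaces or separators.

0100001110

Block 1 (10000): 1 one → 0
Block 2 (11100): 3 ones → 1
Block 3 (00000): 0 ones → 0
Block 4 (00010): 1 one → 0
Block 5 (10100): 2 ones → 0
Block 6 (00000): 0 ones → 0
Block 7 (11111): 5 ones → 1
Block 8 (11111): 5 ones → 1
Block 9 (01011): 3 ones → 1
Block 10 (10000): 1 one → 0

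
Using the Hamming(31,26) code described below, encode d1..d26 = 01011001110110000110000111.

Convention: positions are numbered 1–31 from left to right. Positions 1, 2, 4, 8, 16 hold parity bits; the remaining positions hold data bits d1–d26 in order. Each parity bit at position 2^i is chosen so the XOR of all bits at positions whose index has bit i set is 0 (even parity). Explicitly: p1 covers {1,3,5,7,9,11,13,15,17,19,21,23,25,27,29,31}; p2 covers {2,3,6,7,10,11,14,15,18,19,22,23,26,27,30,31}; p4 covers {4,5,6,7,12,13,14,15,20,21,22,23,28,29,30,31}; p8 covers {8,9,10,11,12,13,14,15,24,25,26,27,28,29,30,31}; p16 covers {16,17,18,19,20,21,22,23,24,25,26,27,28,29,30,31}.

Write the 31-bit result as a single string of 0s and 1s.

0001101010011101110000110000111

Place data at non-parity positions: p1 p2 0 p4 1 0 1 p8 1 0 0 1 1 1 0 p16 1 1 0 0 0 0 1 1 0 0 0 0 1 1 1
p1 (pos 1,3,5,7,9,11,13,15,17,19,21,23,25,27,29,31): XOR of data positions = 0⊕1⊕1⊕1⊕0⊕1⊕0⊕1⊕0⊕0⊕1⊕0⊕0⊕1⊕1 = 0
p2 (pos 2,3,6,7,10,11,14,15,18,19,22,23,26,27,30,31): XOR of data positions = 0⊕0⊕1⊕0⊕0⊕1⊕0⊕1⊕0⊕0⊕1⊕0⊕0⊕1⊕1 = 0
p4 (pos 4,5,6,7,12,13,14,15,20,21,22,23,28,29,30,31): XOR of data positions = 1⊕0⊕1⊕1⊕1⊕1⊕0⊕0⊕0⊕0⊕1⊕0⊕1⊕1⊕1 = 1
p8 (pos 8,9,10,11,12,13,14,15,24,25,26,27,28,29,30,31): XOR of data positions = 1⊕0⊕0⊕1⊕1⊕1⊕0⊕1⊕0⊕0⊕0⊕0⊕1⊕1⊕1 = 0
p16 (pos 16,17,18,19,20,21,22,23,24,25,26,27,28,29,30,31): XOR of data positions = 1⊕1⊕0⊕0⊕0⊕0⊕1⊕1⊕0⊕0⊕0⊕0⊕1⊕1⊕1 = 1
Codeword: 0001101010011101110000110000111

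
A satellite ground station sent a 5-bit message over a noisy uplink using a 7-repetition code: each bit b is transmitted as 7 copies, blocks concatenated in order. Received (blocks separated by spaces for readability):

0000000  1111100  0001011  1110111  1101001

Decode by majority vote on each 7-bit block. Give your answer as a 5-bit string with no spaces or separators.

01011

Block 1 (0000000): 0 ones → 0
Block 2 (1111100): 5 ones → 1
Block 3 (0001011): 3 ones → 0
Block 4 (1110111): 6 ones → 1
Block 5 (1101001): 4 ones → 1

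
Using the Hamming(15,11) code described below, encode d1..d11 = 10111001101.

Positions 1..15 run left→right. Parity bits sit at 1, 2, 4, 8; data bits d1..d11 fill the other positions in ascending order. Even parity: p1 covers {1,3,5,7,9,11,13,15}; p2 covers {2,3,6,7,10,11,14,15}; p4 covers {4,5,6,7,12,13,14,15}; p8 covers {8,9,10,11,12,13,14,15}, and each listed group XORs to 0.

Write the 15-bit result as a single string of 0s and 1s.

101101101001101

Place data at non-parity positions: p1 p2 1 p4 0 1 1 p8 1 0 0 1 1 0 1
p1 (pos 1,3,5,7,9,11,13,15): XOR of data positions = 1⊕0⊕1⊕1⊕0⊕1⊕1 = 1
p2 (pos 2,3,6,7,10,11,14,15): XOR of data positions = 1⊕1⊕1⊕0⊕0⊕0⊕1 = 0
p4 (pos 4,5,6,7,12,13,14,15): XOR of data positions = 0⊕1⊕1⊕1⊕1⊕0⊕1 = 1
p8 (pos 8,9,10,11,12,13,14,15): XOR of data positions = 1⊕0⊕0⊕1⊕1⊕0⊕1 = 0
Codeword: 101101101001101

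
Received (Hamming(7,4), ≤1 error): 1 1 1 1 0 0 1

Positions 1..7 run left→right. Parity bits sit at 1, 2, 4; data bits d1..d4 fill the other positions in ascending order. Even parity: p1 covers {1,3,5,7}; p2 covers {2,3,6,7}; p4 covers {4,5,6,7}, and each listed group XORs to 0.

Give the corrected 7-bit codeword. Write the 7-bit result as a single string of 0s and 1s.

1101001

s1 (pos 1,3,5,7): 1⊕1⊕0⊕1 = 1
s2 (pos 2,3,6,7): 1⊕1⊕0⊕1 = 1
s4 (pos 4,5,6,7): 1⊕0⊕0⊕1 = 0
Syndrome s4…s1 = 011 → error at position 3.
Flip position 3: 1111001 → 1101001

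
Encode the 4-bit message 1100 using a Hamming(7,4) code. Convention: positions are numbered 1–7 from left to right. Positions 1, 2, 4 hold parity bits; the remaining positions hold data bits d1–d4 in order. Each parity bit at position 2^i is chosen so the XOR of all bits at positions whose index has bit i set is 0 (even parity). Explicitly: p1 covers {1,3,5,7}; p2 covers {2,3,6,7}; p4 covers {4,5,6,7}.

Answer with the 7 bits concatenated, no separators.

0111100

Place data at non-parity positions: p1 p2 1 p4 1 0 0
p1 (pos 1,3,5,7): XOR of data positions = 1⊕1⊕0 = 0
p2 (pos 2,3,6,7): XOR of data positions = 1⊕0⊕0 = 1
p4 (pos 4,5,6,7): XOR of data positions = 1⊕0⊕0 = 1
Codeword: 0111100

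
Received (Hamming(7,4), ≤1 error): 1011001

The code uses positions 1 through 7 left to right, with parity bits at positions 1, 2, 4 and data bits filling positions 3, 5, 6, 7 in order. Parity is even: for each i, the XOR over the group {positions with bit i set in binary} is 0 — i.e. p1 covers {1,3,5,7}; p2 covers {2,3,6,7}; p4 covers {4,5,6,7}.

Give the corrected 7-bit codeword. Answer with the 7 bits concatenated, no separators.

s1 (pos 1,3,5,7): 1⊕1⊕0⊕1 = 1
s2 (pos 2,3,6,7): 0⊕1⊕0⊕1 = 0
s4 (pos 4,5,6,7): 1⊕0⊕0⊕1 = 0
Syndrome s4…s1 = 001 → error at position 1.
Flip position 1: 1011001 → 0011001

0011001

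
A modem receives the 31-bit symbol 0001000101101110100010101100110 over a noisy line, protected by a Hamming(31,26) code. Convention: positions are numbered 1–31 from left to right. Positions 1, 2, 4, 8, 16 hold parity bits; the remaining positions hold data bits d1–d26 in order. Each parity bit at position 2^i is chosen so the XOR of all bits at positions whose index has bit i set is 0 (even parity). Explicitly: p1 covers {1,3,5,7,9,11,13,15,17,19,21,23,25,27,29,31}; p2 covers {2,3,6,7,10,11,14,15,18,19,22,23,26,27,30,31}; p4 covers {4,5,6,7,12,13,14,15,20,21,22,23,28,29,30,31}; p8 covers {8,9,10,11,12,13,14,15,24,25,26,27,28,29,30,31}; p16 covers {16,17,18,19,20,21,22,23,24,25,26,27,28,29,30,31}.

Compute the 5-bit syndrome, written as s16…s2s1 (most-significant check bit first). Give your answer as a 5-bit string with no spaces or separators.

s1 (pos 1,3,5,7,9,11,13,15,17,19,21,23,25,27,29,31): 0⊕0⊕0⊕0⊕0⊕1⊕1⊕1⊕1⊕0⊕1⊕1⊕1⊕0⊕1⊕0 = 0
s2 (pos 2,3,6,7,10,11,14,15,18,19,22,23,26,27,30,31): 0⊕0⊕0⊕0⊕1⊕1⊕1⊕1⊕0⊕0⊕0⊕1⊕1⊕0⊕1⊕0 = 1
s4 (pos 4,5,6,7,12,13,14,15,20,21,22,23,28,29,30,31): 1⊕0⊕0⊕0⊕0⊕1⊕1⊕1⊕0⊕1⊕0⊕1⊕0⊕1⊕1⊕0 = 0
s8 (pos 8,9,10,11,12,13,14,15,24,25,26,27,28,29,30,31): 1⊕0⊕1⊕1⊕0⊕1⊕1⊕1⊕0⊕1⊕1⊕0⊕0⊕1⊕1⊕0 = 0
s16 (pos 16,17,18,19,20,21,22,23,24,25,26,27,28,29,30,31): 0⊕1⊕0⊕0⊕0⊕1⊕0⊕1⊕0⊕1⊕1⊕0⊕0⊕1⊕1⊕0 = 1
Syndrome s16…s1 = 10010 → error at position 18.

10010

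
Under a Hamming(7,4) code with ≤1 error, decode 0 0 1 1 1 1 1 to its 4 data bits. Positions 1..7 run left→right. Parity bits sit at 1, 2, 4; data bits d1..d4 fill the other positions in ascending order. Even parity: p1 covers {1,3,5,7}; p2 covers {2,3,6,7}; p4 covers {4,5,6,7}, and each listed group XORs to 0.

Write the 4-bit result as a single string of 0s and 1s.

0111

s1 (pos 1,3,5,7): 0⊕1⊕1⊕1 = 1
s2 (pos 2,3,6,7): 0⊕1⊕1⊕1 = 1
s4 (pos 4,5,6,7): 1⊕1⊕1⊕1 = 0
Syndrome s4…s1 = 011 → error at position 3.
Flip position 3: 0011111 → 0001111
Read data bits from positions 3,5,6,7: 0111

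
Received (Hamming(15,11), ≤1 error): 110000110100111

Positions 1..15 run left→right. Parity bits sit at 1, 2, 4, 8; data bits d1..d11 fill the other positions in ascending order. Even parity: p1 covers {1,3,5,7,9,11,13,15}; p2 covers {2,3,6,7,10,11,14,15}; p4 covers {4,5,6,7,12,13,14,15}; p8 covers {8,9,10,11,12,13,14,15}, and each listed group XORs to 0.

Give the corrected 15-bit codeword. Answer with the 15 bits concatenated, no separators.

110000110000111

s1 (pos 1,3,5,7,9,11,13,15): 1⊕0⊕0⊕1⊕0⊕0⊕1⊕1 = 0
s2 (pos 2,3,6,7,10,11,14,15): 1⊕0⊕0⊕1⊕1⊕0⊕1⊕1 = 1
s4 (pos 4,5,6,7,12,13,14,15): 0⊕0⊕0⊕1⊕0⊕1⊕1⊕1 = 0
s8 (pos 8,9,10,11,12,13,14,15): 1⊕0⊕1⊕0⊕0⊕1⊕1⊕1 = 1
Syndrome s8…s1 = 1010 → error at position 10.
Flip position 10: 110000110100111 → 110000110000111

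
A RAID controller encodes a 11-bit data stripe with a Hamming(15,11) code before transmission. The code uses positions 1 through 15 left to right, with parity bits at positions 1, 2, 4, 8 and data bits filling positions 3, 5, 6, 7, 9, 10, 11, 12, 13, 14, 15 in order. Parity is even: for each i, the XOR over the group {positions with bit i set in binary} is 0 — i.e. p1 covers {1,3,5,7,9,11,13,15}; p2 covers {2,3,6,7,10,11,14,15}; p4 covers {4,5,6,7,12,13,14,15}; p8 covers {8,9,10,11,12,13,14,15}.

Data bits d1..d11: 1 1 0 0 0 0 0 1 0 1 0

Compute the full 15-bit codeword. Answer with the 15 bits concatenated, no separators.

001110000001010

Place data at non-parity positions: p1 p2 1 p4 1 0 0 p8 0 0 0 1 0 1 0
p1 (pos 1,3,5,7,9,11,13,15): XOR of data positions = 1⊕1⊕0⊕0⊕0⊕0⊕0 = 0
p2 (pos 2,3,6,7,10,11,14,15): XOR of data positions = 1⊕0⊕0⊕0⊕0⊕1⊕0 = 0
p4 (pos 4,5,6,7,12,13,14,15): XOR of data positions = 1⊕0⊕0⊕1⊕0⊕1⊕0 = 1
p8 (pos 8,9,10,11,12,13,14,15): XOR of data positions = 0⊕0⊕0⊕1⊕0⊕1⊕0 = 0
Codeword: 001110000001010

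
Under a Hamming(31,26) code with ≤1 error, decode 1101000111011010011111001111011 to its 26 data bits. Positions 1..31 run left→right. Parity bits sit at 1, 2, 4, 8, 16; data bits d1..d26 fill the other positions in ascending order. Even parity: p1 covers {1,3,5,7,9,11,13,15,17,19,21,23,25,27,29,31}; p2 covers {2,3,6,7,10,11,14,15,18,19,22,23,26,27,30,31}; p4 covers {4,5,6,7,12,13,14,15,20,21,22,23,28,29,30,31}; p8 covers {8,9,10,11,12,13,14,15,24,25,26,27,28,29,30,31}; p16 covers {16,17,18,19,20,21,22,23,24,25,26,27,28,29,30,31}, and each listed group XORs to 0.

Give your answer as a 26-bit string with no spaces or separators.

00001101101111111001111011

s1 (pos 1,3,5,7,9,11,13,15,17,19,21,23,25,27,29,31): 1⊕0⊕0⊕0⊕1⊕0⊕1⊕1⊕0⊕1⊕1⊕0⊕1⊕1⊕0⊕1 = 1
s2 (pos 2,3,6,7,10,11,14,15,18,19,22,23,26,27,30,31): 1⊕0⊕0⊕0⊕1⊕0⊕0⊕1⊕1⊕1⊕1⊕0⊕1⊕1⊕1⊕1 = 0
s4 (pos 4,5,6,7,12,13,14,15,20,21,22,23,28,29,30,31): 1⊕0⊕0⊕0⊕1⊕1⊕0⊕1⊕1⊕1⊕1⊕0⊕1⊕0⊕1⊕1 = 0
s8 (pos 8,9,10,11,12,13,14,15,24,25,26,27,28,29,30,31): 1⊕1⊕1⊕0⊕1⊕1⊕0⊕1⊕0⊕1⊕1⊕1⊕1⊕0⊕1⊕1 = 0
s16 (pos 16,17,18,19,20,21,22,23,24,25,26,27,28,29,30,31): 0⊕0⊕1⊕1⊕1⊕1⊕1⊕0⊕0⊕1⊕1⊕1⊕1⊕0⊕1⊕1 = 1
Syndrome s16…s1 = 10001 → error at position 17.
Flip position 17: 1101000111011010011111001111011 → 1101000111011010111111001111011
Read data bits from positions 3,5,6,7,9,10,11,12,13,14,15,17,18,19,20,21,22,23,24,25,26,27,28,29,30,31: 00001101101111111001111011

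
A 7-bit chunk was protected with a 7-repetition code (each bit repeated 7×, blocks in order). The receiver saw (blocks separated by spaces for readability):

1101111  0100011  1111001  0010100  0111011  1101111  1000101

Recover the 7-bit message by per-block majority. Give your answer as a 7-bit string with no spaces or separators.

1010110

Block 1 (1101111): 6 ones → 1
Block 2 (0100011): 3 ones → 0
Block 3 (1111001): 5 ones → 1
Block 4 (0010100): 2 ones → 0
Block 5 (0111011): 5 ones → 1
Block 6 (1101111): 6 ones → 1
Block 7 (1000101): 3 ones → 0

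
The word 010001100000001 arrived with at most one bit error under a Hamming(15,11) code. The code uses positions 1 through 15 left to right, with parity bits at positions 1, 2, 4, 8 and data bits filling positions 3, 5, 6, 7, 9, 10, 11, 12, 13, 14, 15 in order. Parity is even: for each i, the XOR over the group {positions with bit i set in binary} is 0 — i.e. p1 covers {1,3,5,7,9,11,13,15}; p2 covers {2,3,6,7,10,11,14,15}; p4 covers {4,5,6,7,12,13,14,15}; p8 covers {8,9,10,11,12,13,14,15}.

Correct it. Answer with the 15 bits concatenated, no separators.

010001100001001

s1 (pos 1,3,5,7,9,11,13,15): 0⊕0⊕0⊕1⊕0⊕0⊕0⊕1 = 0
s2 (pos 2,3,6,7,10,11,14,15): 1⊕0⊕1⊕1⊕0⊕0⊕0⊕1 = 0
s4 (pos 4,5,6,7,12,13,14,15): 0⊕0⊕1⊕1⊕0⊕0⊕0⊕1 = 1
s8 (pos 8,9,10,11,12,13,14,15): 0⊕0⊕0⊕0⊕0⊕0⊕0⊕1 = 1
Syndrome s8…s1 = 1100 → error at position 12.
Flip position 12: 010001100000001 → 010001100001001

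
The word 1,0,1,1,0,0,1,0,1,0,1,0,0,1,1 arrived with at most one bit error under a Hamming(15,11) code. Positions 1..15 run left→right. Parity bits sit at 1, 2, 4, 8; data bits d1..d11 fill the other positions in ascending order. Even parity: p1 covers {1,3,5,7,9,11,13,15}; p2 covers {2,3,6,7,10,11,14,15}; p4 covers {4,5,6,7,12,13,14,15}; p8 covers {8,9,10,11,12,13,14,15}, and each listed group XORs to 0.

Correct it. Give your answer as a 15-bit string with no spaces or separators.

s1 (pos 1,3,5,7,9,11,13,15): 1⊕1⊕0⊕1⊕1⊕1⊕0⊕1 = 0
s2 (pos 2,3,6,7,10,11,14,15): 0⊕1⊕0⊕1⊕0⊕1⊕1⊕1 = 1
s4 (pos 4,5,6,7,12,13,14,15): 1⊕0⊕0⊕1⊕0⊕0⊕1⊕1 = 0
s8 (pos 8,9,10,11,12,13,14,15): 0⊕1⊕0⊕1⊕0⊕0⊕1⊕1 = 0
Syndrome s8…s1 = 0010 → error at position 2.
Flip position 2: 101100101010011 → 111100101010011

111100101010011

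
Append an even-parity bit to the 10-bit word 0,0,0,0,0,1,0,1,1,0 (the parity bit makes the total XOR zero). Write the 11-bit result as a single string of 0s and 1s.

00000101101

XOR of the 10 data bits: 0⊕0⊕0⊕0⊕0⊕1⊕0⊕1⊕1⊕0 = 1
Parity bit = 1 (so all 11 bits XOR to 0).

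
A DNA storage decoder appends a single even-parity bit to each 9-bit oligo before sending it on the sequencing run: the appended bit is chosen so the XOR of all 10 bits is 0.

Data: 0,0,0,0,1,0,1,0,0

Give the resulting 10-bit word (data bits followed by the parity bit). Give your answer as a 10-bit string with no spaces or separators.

0000101000

XOR of the 9 data bits: 0⊕0⊕0⊕0⊕1⊕0⊕1⊕0⊕0 = 0
Parity bit = 0 (so all 10 bits XOR to 0).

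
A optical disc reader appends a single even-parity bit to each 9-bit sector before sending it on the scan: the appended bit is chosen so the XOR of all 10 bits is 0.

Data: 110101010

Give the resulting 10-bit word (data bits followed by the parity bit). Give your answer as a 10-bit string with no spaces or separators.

1101010101

XOR of the 9 data bits: 1⊕1⊕0⊕1⊕0⊕1⊕0⊕1⊕0 = 1
Parity bit = 1 (so all 10 bits XOR to 0).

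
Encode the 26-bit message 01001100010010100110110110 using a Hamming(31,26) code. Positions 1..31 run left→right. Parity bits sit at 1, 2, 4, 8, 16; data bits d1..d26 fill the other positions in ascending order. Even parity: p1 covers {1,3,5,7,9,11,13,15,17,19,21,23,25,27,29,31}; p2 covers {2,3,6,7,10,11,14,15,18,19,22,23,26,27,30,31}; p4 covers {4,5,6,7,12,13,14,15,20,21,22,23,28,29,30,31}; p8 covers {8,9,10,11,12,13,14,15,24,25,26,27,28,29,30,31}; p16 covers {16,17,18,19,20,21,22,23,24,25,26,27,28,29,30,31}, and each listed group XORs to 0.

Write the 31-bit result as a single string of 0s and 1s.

Place data at non-parity positions: p1 p2 0 p4 1 0 0 p8 1 1 0 0 0 1 0 p16 0 1 0 1 0 0 1 1 0 1 1 0 1 1 0
p1 (pos 1,3,5,7,9,11,13,15,17,19,21,23,25,27,29,31): XOR of data positions = 0⊕1⊕0⊕1⊕0⊕0⊕0⊕0⊕0⊕0⊕1⊕0⊕1⊕1⊕0 = 1
p2 (pos 2,3,6,7,10,11,14,15,18,19,22,23,26,27,30,31): XOR of data positions = 0⊕0⊕0⊕1⊕0⊕1⊕0⊕1⊕0⊕0⊕1⊕1⊕1⊕1⊕0 = 1
p4 (pos 4,5,6,7,12,13,14,15,20,21,22,23,28,29,30,31): XOR of data positions = 1⊕0⊕0⊕0⊕0⊕1⊕0⊕1⊕0⊕0⊕1⊕0⊕1⊕1⊕0 = 0
p8 (pos 8,9,10,11,12,13,14,15,24,25,26,27,28,29,30,31): XOR of data positions = 1⊕1⊕0⊕0⊕0⊕1⊕0⊕1⊕0⊕1⊕1⊕0⊕1⊕1⊕0 = 0
p16 (pos 16,17,18,19,20,21,22,23,24,25,26,27,28,29,30,31): XOR of data positions = 0⊕1⊕0⊕1⊕0⊕0⊕1⊕1⊕0⊕1⊕1⊕0⊕1⊕1⊕0 = 0
Codeword: 1100100011000100010100110110110

1100100011000100010100110110110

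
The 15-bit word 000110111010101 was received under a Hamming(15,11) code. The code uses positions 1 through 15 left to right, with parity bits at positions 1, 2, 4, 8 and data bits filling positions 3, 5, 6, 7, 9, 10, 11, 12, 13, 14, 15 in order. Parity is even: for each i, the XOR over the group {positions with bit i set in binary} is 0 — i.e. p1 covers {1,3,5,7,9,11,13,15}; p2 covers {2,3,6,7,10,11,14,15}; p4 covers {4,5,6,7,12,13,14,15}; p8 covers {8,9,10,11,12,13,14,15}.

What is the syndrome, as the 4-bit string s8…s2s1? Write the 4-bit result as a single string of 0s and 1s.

s1 (pos 1,3,5,7,9,11,13,15): 0⊕0⊕1⊕1⊕1⊕1⊕1⊕1 = 0
s2 (pos 2,3,6,7,10,11,14,15): 0⊕0⊕0⊕1⊕0⊕1⊕0⊕1 = 1
s4 (pos 4,5,6,7,12,13,14,15): 1⊕1⊕0⊕1⊕0⊕1⊕0⊕1 = 1
s8 (pos 8,9,10,11,12,13,14,15): 1⊕1⊕0⊕1⊕0⊕1⊕0⊕1 = 1
Syndrome s8…s1 = 1110 → error at position 14.

1110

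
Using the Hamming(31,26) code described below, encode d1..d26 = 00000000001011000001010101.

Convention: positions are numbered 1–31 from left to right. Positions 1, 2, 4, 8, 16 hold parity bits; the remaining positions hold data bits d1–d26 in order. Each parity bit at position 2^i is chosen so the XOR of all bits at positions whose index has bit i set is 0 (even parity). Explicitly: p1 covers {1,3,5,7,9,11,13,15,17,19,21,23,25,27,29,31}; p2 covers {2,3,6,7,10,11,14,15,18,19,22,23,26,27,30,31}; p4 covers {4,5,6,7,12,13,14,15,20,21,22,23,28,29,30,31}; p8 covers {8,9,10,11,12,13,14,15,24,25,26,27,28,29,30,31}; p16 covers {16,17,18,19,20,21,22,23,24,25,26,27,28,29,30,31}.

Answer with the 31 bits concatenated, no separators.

0101000100000010011000001010101

Place data at non-parity positions: p1 p2 0 p4 0 0 0 p8 0 0 0 0 0 0 1 p16 0 1 1 0 0 0 0 0 1 0 1 0 1 0 1
p1 (pos 1,3,5,7,9,11,13,15,17,19,21,23,25,27,29,31): XOR of data positions = 0⊕0⊕0⊕0⊕0⊕0⊕1⊕0⊕1⊕0⊕0⊕1⊕1⊕1⊕1 = 0
p2 (pos 2,3,6,7,10,11,14,15,18,19,22,23,26,27,30,31): XOR of data positions = 0⊕0⊕0⊕0⊕0⊕0⊕1⊕1⊕1⊕0⊕0⊕0⊕1⊕0⊕1 = 1
p4 (pos 4,5,6,7,12,13,14,15,20,21,22,23,28,29,30,31): XOR of data positions = 0⊕0⊕0⊕0⊕0⊕0⊕1⊕0⊕0⊕0⊕0⊕0⊕1⊕0⊕1 = 1
p8 (pos 8,9,10,11,12,13,14,15,24,25,26,27,28,29,30,31): XOR of data positions = 0⊕0⊕0⊕0⊕0⊕0⊕1⊕0⊕1⊕0⊕1⊕0⊕1⊕0⊕1 = 1
p16 (pos 16,17,18,19,20,21,22,23,24,25,26,27,28,29,30,31): XOR of data positions = 0⊕1⊕1⊕0⊕0⊕0⊕0⊕0⊕1⊕0⊕1⊕0⊕1⊕0⊕1 = 0
Codeword: 0101000100000010011000001010101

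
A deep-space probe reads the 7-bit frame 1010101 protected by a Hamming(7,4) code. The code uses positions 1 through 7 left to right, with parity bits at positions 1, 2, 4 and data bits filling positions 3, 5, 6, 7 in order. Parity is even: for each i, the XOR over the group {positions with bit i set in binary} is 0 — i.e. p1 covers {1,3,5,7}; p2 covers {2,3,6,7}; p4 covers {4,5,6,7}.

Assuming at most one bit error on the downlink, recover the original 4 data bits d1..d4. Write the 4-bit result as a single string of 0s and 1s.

s1 (pos 1,3,5,7): 1⊕1⊕1⊕1 = 0
s2 (pos 2,3,6,7): 0⊕1⊕0⊕1 = 0
s4 (pos 4,5,6,7): 0⊕1⊕0⊕1 = 0
Syndrome s4…s1 = 000 → no error.
Read data bits from positions 3,5,6,7: 1101

1101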